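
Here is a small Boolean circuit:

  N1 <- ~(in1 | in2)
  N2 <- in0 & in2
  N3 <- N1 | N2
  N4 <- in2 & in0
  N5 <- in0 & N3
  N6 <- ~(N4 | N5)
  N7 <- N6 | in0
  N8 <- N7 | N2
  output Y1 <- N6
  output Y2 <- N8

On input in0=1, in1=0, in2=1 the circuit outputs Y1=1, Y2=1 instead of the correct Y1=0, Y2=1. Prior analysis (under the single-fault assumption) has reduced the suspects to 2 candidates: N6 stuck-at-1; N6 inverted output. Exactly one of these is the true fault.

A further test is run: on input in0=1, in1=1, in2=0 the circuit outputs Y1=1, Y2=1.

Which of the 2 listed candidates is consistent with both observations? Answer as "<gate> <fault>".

Evaluate each candidate on input in0=1, in1=1, in2=0:
  N6 stuck-at-1: N1=0, N2=0, N3=0, N4=0, N5=0, N6=1 [stuck-at-1], N7=1, N8=1 → Y1=1, Y2=1 — matches
  N6 inverted output: N1=0, N2=0, N3=0, N4=0, N5=0, N6=0 [inverted output], N7=1, N8=1 → Y1=0, Y2=1 — eliminated
Only N6 stuck-at-1 reproduces the observed Y1=1, Y2=1.

N6 stuck-at-1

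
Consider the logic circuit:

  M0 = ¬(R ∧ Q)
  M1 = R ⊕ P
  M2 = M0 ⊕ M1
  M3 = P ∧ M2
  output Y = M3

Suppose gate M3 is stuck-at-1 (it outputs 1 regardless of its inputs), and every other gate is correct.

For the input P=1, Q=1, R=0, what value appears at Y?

Propagate with M3 forced: M0=1, M1=1, M2=0, M3=1 [stuck-at-1].
So Y = 1. (Without the fault it would be 0.)

1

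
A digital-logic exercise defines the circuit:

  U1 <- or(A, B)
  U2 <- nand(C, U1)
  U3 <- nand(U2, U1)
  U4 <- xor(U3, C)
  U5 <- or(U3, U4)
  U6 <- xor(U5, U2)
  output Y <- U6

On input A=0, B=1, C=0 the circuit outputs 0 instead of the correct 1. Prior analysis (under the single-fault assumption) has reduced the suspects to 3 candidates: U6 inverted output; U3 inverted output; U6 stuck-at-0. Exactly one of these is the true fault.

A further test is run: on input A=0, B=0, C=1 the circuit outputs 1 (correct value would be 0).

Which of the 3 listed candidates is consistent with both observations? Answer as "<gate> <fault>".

Evaluate each candidate on input A=0, B=0, C=1:
  U6 inverted output: U1=0, U2=1, U3=1, U4=0, U5=1, U6=1 [inverted output] → 1 — matches
  U3 inverted output: U1=0, U2=1, U3=0 [inverted output], U4=1, U5=1, U6=0 → 0 — eliminated
  U6 stuck-at-0: U1=0, U2=1, U3=1, U4=0, U5=1, U6=0 [stuck-at-0] → 0 — eliminated
Only U6 inverted output reproduces the observed 1.

U6 inverted output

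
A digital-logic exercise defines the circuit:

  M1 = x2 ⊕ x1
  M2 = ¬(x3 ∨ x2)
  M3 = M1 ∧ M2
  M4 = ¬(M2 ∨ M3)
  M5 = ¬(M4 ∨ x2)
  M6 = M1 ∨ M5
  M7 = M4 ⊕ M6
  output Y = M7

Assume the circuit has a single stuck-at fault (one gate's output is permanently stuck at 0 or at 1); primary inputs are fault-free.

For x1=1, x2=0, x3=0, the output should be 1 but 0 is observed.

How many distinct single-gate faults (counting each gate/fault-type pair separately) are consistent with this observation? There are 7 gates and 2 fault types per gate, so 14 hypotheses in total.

Fault-free: M1=1, M2=1, M3=1, M4=0, M5=1, M6=1, M7=1 → 1. Observed 0.
  M1 stuck-at-0: output 1 ✗
  M1 stuck-at-1: output 1 ✗
  M2 stuck-at-0: output 0 ✓
  M2 stuck-at-1: output 1 ✗
  M3 stuck-at-0: output 1 ✗
  M3 stuck-at-1: output 1 ✗
  M4 stuck-at-0: output 1 ✗
  M4 stuck-at-1: output 0 ✓
  M5 stuck-at-0: output 1 ✗
  M5 stuck-at-1: output 1 ✗
  M6 stuck-at-0: output 0 ✓
  M6 stuck-at-1: output 1 ✗
  M7 stuck-at-0: output 0 ✓
  M7 stuck-at-1: output 1 ✗
Consistent faults: {M2 stuck-at-0, M4 stuck-at-1, M6 stuck-at-0, M7 stuck-at-0} — 4 in all.

4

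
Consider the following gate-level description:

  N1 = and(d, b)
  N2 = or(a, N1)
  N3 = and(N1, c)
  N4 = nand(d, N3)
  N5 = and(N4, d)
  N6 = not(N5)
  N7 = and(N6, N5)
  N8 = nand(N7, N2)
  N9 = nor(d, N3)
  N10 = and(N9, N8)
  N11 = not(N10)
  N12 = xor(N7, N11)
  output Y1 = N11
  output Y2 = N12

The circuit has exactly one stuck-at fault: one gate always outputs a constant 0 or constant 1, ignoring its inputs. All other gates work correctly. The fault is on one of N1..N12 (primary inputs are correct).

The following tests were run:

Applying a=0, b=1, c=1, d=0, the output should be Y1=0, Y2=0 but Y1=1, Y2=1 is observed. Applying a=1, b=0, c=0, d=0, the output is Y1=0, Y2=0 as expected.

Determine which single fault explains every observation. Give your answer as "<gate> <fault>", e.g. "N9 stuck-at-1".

Fault-free values for test 1 (a=0, b=1, c=1, d=0): N1=0, N2=0, N3=0, N4=1, N5=0, N6=1, N7=0, N8=1, N9=1, N10=1, N11=0, N12=0, giving Y1=0, Y2=0. Observed Y1=1, Y2=1.
Test 1: faults giving observed Y1=1, Y2=1 are {N1 stuck-at-1, N3 stuck-at-1, N8 stuck-at-0, N9 stuck-at-0, N10 stuck-at-0, N11 stuck-at-1}.
Test 2 (a=1, b=0, c=0, d=0): fault-free N1=0, N2=1, N3=0, N4=1, N5=0, N6=1, N7=0, N8=1, N9=1, N10=1, N11=0, N12=0 → Y1=0, Y2=0; observed Y1=0, Y2=0. Eliminates N3 stuck-at-1, N8 stuck-at-0, N9 stuck-at-0, N10 stuck-at-0, N11 stuck-at-1.
Only N1 stuck-at-1 is consistent with every test.

N1 stuck-at-1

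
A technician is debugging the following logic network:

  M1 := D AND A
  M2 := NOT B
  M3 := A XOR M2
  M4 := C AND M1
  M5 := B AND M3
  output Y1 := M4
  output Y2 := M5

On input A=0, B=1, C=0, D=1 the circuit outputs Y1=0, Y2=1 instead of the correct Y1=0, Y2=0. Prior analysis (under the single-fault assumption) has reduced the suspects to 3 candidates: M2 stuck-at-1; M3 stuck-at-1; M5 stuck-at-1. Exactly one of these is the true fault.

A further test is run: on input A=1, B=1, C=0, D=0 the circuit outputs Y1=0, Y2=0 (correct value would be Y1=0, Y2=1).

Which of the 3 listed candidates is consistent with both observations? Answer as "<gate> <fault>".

Evaluate each candidate on input A=1, B=1, C=0, D=0:
  M2 stuck-at-1: M1=0, M2=1 [stuck-at-1], M3=0, M4=0, M5=0 → Y1=0, Y2=0 — matches
  M3 stuck-at-1: M1=0, M2=0, M3=1 [stuck-at-1], M4=0, M5=1 → Y1=0, Y2=1 — eliminated
  M5 stuck-at-1: M1=0, M2=0, M3=1, M4=0, M5=1 [stuck-at-1] → Y1=0, Y2=1 — eliminated
Only M2 stuck-at-1 reproduces the observed Y1=0, Y2=0.

M2 stuck-at-1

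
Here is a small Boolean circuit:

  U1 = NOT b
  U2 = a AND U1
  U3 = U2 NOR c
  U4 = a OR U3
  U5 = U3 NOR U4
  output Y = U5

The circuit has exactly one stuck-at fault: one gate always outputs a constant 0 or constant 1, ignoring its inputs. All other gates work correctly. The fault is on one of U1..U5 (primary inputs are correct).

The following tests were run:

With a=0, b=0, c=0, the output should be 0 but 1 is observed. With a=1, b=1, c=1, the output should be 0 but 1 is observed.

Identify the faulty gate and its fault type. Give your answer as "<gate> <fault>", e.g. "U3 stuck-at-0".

Fault-free values for test 1 (a=0, b=0, c=0): U1=1, U2=0, U3=1, U4=1, U5=0, giving Y=0. Observed 1.
Test 1: faults giving observed 1 are {U2 stuck-at-1, U3 stuck-at-0, U5 stuck-at-1}.
Test 2 (a=1, b=1, c=1): fault-free U1=0, U2=0, U3=0, U4=1, U5=0 → 0; observed 1. Eliminates U2 stuck-at-1, U3 stuck-at-0.
Only U5 stuck-at-1 is consistent with every test.

U5 stuck-at-1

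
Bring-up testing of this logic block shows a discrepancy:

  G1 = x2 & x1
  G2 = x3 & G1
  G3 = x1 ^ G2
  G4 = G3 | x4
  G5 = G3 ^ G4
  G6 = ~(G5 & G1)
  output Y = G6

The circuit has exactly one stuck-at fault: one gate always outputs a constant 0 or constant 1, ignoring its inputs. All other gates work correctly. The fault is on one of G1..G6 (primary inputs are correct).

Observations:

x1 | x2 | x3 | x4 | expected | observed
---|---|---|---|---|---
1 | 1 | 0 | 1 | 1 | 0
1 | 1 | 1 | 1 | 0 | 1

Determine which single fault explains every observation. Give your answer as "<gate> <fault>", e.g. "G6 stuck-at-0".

G4 stuck-at-0

Fault-free values for test 1 (x1=1, x2=1, x3=0, x4=1): G1=1, G2=0, G3=1, G4=1, G5=0, G6=1, giving Y=1. Observed 0.
Test 1: faults giving observed 0 are {G2 stuck-at-1, G3 stuck-at-0, G4 stuck-at-0, G5 stuck-at-1, G6 stuck-at-0}.
Test 2 (x1=1, x2=1, x3=1, x4=1): fault-free G1=1, G2=1, G3=0, G4=1, G5=1, G6=0 → 0; observed 1. Eliminates G2 stuck-at-1, G3 stuck-at-0, G5 stuck-at-1, G6 stuck-at-0.
Only G4 stuck-at-0 is consistent with every test.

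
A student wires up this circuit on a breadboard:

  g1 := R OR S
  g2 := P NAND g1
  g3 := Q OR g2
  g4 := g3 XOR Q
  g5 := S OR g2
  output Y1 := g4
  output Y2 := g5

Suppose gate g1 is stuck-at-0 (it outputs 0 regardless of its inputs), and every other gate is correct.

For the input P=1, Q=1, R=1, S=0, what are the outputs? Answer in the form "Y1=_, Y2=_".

Y1=0, Y2=1

Propagate with g1 forced: g1=0 [stuck-at-0], g2=1, g3=1, g4=0, g5=1.
So the outputs are Y1=0, Y2=1. (Without the fault they would be Y1=0, Y2=0.)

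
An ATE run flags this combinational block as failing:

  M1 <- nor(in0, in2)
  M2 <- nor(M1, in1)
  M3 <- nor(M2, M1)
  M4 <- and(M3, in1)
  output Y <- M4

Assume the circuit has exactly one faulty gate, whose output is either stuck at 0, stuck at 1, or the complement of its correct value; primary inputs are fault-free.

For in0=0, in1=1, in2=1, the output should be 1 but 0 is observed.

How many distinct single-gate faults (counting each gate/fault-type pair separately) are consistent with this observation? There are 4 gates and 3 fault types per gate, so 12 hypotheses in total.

8

Fault-free: M1=0, M2=0, M3=1, M4=1 → 1. Observed 0.
  M1 stuck-at-0: output 1 ✗
  M1 stuck-at-1: output 0 ✓
  M1 inverted output: output 0 ✓
  M2 stuck-at-0: output 1 ✗
  M2 stuck-at-1: output 0 ✓
  M2 inverted output: output 0 ✓
  M3 stuck-at-0: output 0 ✓
  M3 stuck-at-1: output 1 ✗
  M3 inverted output: output 0 ✓
  M4 stuck-at-0: output 0 ✓
  M4 stuck-at-1: output 1 ✗
  M4 inverted output: output 0 ✓
Consistent faults: {M1 stuck-at-1, M1 inverted output, M2 stuck-at-1, M2 inverted output, M3 stuck-at-0, M3 inverted output, M4 stuck-at-0, M4 inverted output} — 8 in all.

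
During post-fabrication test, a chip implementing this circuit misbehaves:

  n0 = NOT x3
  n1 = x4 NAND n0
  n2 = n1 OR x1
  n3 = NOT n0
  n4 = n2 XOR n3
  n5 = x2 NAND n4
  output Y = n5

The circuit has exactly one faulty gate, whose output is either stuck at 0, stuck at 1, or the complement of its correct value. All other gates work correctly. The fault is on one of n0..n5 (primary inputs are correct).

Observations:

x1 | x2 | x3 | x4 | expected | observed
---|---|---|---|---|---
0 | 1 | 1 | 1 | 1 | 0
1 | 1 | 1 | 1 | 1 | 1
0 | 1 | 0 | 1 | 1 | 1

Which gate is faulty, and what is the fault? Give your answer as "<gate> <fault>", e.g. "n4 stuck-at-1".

n1 stuck-at-0

Fault-free values for test 1 (x1=0, x2=1, x3=1, x4=1): n0=0, n1=1, n2=1, n3=1, n4=0, n5=1, giving Y=1. Observed 0.
Test 1: faults giving observed 0 are {n1 stuck-at-0, n1 inverted output, n2 stuck-at-0, n2 inverted output, n3 stuck-at-0, n3 inverted output, n4 stuck-at-1, n4 inverted output, n5 stuck-at-0, n5 inverted output}.
Test 2 (x1=1, x2=1, x3=1, x4=1): fault-free n0=0, n1=1, n2=1, n3=1, n4=0, n5=1 → 1; observed 1. Eliminates n2 stuck-at-0, n2 inverted output, n3 stuck-at-0, n3 inverted output, n4 stuck-at-1, n4 inverted output, n5 stuck-at-0, n5 inverted output.
Test 3 (x1=0, x2=1, x3=0, x4=1): fault-free n0=1, n1=0, n2=0, n3=0, n4=0, n5=1 → 1; observed 1. Eliminates n1 inverted output.
Only n1 stuck-at-0 is consistent with every test.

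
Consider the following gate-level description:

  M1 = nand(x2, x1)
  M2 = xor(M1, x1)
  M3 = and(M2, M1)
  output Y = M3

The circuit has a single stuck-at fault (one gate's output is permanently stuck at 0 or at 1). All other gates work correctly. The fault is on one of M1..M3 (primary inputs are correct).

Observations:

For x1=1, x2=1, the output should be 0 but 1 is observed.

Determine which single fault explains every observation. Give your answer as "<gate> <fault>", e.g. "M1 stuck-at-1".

Fault-free values for test 1 (x1=1, x2=1): M1=0, M2=1, M3=0, giving Y=0. Observed 1.
Test 1: faults giving observed 1 are {M3 stuck-at-1}.
Only M3 stuck-at-1 is consistent with every test.

M3 stuck-at-1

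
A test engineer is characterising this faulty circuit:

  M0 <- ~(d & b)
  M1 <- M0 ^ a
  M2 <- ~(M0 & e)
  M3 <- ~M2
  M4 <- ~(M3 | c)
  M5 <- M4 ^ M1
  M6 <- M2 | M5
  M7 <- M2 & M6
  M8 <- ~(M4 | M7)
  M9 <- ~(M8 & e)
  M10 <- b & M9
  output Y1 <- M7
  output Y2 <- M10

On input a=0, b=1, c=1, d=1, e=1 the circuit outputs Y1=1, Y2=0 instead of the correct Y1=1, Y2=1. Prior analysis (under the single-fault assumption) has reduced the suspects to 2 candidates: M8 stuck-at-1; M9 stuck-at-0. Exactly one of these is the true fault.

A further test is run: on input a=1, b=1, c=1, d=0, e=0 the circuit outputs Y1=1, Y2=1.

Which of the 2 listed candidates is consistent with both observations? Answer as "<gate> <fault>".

Evaluate each candidate on input a=1, b=1, c=1, d=0, e=0:
  M8 stuck-at-1: M0=1, M1=0, M2=1, M3=0, M4=0, M5=0, M6=1, M7=1, M8=1 [stuck-at-1], M9=1, M10=1 → Y1=1, Y2=1 — matches
  M9 stuck-at-0: M0=1, M1=0, M2=1, M3=0, M4=0, M5=0, M6=1, M7=1, M8=0, M9=0 [stuck-at-0], M10=0 → Y1=1, Y2=0 — eliminated
Only M8 stuck-at-1 reproduces the observed Y1=1, Y2=1.

M8 stuck-at-1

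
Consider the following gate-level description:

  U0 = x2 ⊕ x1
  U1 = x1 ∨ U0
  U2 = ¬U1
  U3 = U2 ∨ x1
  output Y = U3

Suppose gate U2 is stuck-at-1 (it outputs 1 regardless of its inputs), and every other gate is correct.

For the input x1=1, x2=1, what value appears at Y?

1

Propagate with U2 forced: U0=0, U1=1, U2=1 [stuck-at-1], U3=1.
So Y = 1. (Same as the fault-free value — the fault is masked on this input.)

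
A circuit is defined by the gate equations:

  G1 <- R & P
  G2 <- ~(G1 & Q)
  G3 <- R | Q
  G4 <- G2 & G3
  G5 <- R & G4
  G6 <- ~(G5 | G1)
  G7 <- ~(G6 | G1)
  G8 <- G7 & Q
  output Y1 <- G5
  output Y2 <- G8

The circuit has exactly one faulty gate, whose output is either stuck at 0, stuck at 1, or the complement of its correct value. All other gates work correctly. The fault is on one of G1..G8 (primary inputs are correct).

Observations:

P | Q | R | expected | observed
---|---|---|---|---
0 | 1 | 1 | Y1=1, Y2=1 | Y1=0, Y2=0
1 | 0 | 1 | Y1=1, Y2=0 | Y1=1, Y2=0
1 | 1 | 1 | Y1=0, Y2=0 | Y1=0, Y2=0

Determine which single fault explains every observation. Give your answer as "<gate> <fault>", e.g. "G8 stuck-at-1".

G1 stuck-at-1

Fault-free values for test 1 (P=0, Q=1, R=1): G1=0, G2=1, G3=1, G4=1, G5=1, G6=0, G7=1, G8=1, giving Y1=1, Y2=1. Observed Y1=0, Y2=0.
Test 1: faults giving observed Y1=0, Y2=0 are {G1 stuck-at-1, G1 inverted output, G2 stuck-at-0, G2 inverted output, G3 stuck-at-0, G3 inverted output, G4 stuck-at-0, G4 inverted output, G5 stuck-at-0, G5 inverted output}.
Test 2 (P=1, Q=0, R=1): fault-free G1=1, G2=1, G3=1, G4=1, G5=1, G6=0, G7=0, G8=0 → Y1=1, Y2=0; observed Y1=1, Y2=0. Eliminates G2 stuck-at-0, G2 inverted output, G3 stuck-at-0, G3 inverted output, G4 stuck-at-0, G4 inverted output, G5 stuck-at-0, G5 inverted output.
Test 3 (P=1, Q=1, R=1): fault-free G1=1, G2=0, G3=1, G4=0, G5=0, G6=0, G7=0, G8=0 → Y1=0, Y2=0; observed Y1=0, Y2=0. Eliminates G1 inverted output.
Only G1 stuck-at-1 is consistent with every test.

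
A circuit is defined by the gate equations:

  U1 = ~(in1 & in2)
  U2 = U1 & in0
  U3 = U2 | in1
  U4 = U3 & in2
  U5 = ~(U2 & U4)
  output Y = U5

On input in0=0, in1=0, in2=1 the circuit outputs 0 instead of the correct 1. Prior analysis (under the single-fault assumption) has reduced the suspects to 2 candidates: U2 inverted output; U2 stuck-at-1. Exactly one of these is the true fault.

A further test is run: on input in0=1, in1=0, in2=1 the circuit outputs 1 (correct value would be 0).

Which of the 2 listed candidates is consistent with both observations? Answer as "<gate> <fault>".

U2 inverted output

Evaluate each candidate on input in0=1, in1=0, in2=1:
  U2 inverted output: U1=1, U2=0 [inverted output], U3=0, U4=0, U5=1 → 1 — matches
  U2 stuck-at-1: U1=1, U2=1 [stuck-at-1], U3=1, U4=1, U5=0 → 0 — eliminated
Only U2 inverted output reproduces the observed 1.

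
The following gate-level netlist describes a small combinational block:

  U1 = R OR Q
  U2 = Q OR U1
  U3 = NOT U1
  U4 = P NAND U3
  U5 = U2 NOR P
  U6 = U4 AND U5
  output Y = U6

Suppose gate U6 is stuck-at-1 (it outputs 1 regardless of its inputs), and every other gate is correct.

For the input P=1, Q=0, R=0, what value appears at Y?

Propagate with U6 forced: U1=0, U2=0, U3=1, U4=0, U5=0, U6=1 [stuck-at-1].
So Y = 1. (Without the fault it would be 0.)

1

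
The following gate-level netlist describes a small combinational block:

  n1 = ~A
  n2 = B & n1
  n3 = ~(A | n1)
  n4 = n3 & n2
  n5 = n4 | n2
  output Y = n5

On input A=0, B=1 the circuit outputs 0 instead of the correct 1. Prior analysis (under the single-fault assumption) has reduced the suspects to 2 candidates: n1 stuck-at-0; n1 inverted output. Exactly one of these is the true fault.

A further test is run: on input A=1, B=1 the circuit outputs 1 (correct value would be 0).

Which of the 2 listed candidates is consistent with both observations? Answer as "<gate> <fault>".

n1 inverted output

Evaluate each candidate on input A=1, B=1:
  n1 stuck-at-0: n1=0 [stuck-at-0], n2=0, n3=0, n4=0, n5=0 → 0 — eliminated
  n1 inverted output: n1=1 [inverted output], n2=1, n3=0, n4=0, n5=1 → 1 — matches
Only n1 inverted output reproduces the observed 1.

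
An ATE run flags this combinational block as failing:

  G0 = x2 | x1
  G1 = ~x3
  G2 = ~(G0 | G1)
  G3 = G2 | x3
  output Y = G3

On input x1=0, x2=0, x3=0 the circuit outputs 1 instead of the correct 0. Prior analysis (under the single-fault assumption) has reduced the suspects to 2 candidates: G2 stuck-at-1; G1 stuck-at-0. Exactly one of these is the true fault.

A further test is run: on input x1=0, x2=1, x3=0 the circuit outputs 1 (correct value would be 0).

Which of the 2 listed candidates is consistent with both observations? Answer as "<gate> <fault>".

Evaluate each candidate on input x1=0, x2=1, x3=0:
  G2 stuck-at-1: G0=1, G1=1, G2=1 [stuck-at-1], G3=1 → 1 — matches
  G1 stuck-at-0: G0=1, G1=0 [stuck-at-0], G2=0, G3=0 → 0 — eliminated
Only G2 stuck-at-1 reproduces the observed 1.

G2 stuck-at-1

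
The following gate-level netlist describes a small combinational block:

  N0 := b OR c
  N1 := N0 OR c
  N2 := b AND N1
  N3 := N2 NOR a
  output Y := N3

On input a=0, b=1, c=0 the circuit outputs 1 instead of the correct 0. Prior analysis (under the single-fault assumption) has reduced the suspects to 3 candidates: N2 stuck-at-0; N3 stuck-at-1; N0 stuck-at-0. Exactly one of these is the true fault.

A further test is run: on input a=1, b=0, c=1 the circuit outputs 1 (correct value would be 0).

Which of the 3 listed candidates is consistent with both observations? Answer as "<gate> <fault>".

N3 stuck-at-1

Evaluate each candidate on input a=1, b=0, c=1:
  N2 stuck-at-0: N0=1, N1=1, N2=0 [stuck-at-0], N3=0 → 0 — eliminated
  N3 stuck-at-1: N0=1, N1=1, N2=0, N3=1 [stuck-at-1] → 1 — matches
  N0 stuck-at-0: N0=0 [stuck-at-0], N1=1, N2=0, N3=0 → 0 — eliminated
Only N3 stuck-at-1 reproduces the observed 1.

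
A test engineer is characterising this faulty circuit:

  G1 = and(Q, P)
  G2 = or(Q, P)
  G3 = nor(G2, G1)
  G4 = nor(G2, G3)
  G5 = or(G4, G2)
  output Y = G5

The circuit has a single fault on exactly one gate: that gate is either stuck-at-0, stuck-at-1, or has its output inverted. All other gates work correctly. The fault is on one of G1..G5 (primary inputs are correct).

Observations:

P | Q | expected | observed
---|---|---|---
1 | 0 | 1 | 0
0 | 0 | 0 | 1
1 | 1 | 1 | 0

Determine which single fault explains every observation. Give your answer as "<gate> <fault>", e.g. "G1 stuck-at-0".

Fault-free values for test 1 (P=1, Q=0): G1=0, G2=1, G3=0, G4=0, G5=1, giving Y=1. Observed 0.
Test 1: faults giving observed 0 are {G2 stuck-at-0, G2 inverted output, G5 stuck-at-0, G5 inverted output}.
Test 2 (P=0, Q=0): fault-free G1=0, G2=0, G3=1, G4=0, G5=0 → 0; observed 1. Eliminates G2 stuck-at-0, G5 stuck-at-0.
Test 3 (P=1, Q=1): fault-free G1=1, G2=1, G3=0, G4=0, G5=1 → 1; observed 0. Eliminates G2 inverted output.
Only G5 inverted output is consistent with every test.

G5 inverted output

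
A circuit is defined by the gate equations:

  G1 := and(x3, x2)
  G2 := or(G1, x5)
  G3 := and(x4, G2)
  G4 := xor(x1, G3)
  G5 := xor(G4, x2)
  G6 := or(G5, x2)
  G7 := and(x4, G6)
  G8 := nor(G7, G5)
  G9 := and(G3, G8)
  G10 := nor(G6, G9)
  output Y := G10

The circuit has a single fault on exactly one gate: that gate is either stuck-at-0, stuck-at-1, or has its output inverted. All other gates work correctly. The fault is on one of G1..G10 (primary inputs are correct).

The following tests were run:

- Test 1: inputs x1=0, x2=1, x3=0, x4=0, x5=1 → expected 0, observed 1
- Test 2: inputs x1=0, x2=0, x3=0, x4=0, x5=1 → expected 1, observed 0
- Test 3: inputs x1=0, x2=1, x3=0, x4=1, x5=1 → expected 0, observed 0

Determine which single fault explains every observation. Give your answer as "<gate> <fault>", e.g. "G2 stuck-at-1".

Fault-free values for test 1 (x1=0, x2=1, x3=0, x4=0, x5=1): G1=0, G2=1, G3=0, G4=0, G5=1, G6=1, G7=0, G8=0, G9=0, G10=0, giving Y=0. Observed 1.
Test 1: faults giving observed 1 are {G6 stuck-at-0, G6 inverted output, G10 stuck-at-1, G10 inverted output}.
Test 2 (x1=0, x2=0, x3=0, x4=0, x5=1): fault-free G1=0, G2=1, G3=0, G4=0, G5=0, G6=0, G7=0, G8=1, G9=0, G10=1 → 1; observed 0. Eliminates G6 stuck-at-0, G10 stuck-at-1.
Test 3 (x1=0, x2=1, x3=0, x4=1, x5=1): fault-free G1=0, G2=1, G3=1, G4=1, G5=0, G6=1, G7=1, G8=0, G9=0, G10=0 → 0; observed 0. Eliminates G10 inverted output.
Only G6 inverted output is consistent with every test.

G6 inverted output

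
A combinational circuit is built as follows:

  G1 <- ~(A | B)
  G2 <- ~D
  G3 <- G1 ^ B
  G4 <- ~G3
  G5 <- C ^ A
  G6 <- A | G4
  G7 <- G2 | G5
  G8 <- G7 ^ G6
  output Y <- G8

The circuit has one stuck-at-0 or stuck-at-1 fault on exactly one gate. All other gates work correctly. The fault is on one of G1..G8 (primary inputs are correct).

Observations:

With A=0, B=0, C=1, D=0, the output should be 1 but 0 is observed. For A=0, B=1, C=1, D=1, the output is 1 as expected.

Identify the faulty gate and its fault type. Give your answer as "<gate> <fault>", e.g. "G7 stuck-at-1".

G1 stuck-at-0

Fault-free values for test 1 (A=0, B=0, C=1, D=0): G1=1, G2=1, G3=1, G4=0, G5=1, G6=0, G7=1, G8=1, giving Y=1. Observed 0.
Test 1: faults giving observed 0 are {G1 stuck-at-0, G3 stuck-at-0, G4 stuck-at-1, G6 stuck-at-1, G7 stuck-at-0, G8 stuck-at-0}.
Test 2 (A=0, B=1, C=1, D=1): fault-free G1=0, G2=0, G3=1, G4=0, G5=1, G6=0, G7=1, G8=1 → 1; observed 1. Eliminates G3 stuck-at-0, G4 stuck-at-1, G6 stuck-at-1, G7 stuck-at-0, G8 stuck-at-0.
Only G1 stuck-at-0 is consistent with every test.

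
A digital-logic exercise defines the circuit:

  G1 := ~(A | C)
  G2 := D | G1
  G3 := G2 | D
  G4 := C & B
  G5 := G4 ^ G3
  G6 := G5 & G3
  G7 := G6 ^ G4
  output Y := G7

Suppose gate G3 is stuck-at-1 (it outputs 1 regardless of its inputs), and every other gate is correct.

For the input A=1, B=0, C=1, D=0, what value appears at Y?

1

Propagate with G3 forced: G1=0, G2=0, G3=1 [stuck-at-1], G4=0, G5=1, G6=1, G7=1.
So Y = 1. (Without the fault it would be 0.)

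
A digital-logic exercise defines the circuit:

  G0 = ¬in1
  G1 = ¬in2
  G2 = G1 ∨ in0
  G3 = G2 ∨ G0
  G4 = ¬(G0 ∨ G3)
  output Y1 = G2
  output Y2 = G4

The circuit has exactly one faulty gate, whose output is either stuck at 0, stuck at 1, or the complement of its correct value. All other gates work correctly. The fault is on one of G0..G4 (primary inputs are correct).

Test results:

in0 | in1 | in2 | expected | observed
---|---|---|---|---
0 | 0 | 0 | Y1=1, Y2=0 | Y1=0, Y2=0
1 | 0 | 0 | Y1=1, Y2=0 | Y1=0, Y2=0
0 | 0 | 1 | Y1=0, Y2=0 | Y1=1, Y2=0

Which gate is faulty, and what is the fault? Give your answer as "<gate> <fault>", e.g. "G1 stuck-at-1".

Fault-free values for test 1 (in0=0, in1=0, in2=0): G0=1, G1=1, G2=1, G3=1, G4=0, giving Y1=1, Y2=0. Observed Y1=0, Y2=0.
Test 1: faults giving observed Y1=0, Y2=0 are {G1 stuck-at-0, G1 inverted output, G2 stuck-at-0, G2 inverted output}.
Test 2 (in0=1, in1=0, in2=0): fault-free G0=1, G1=1, G2=1, G3=1, G4=0 → Y1=1, Y2=0; observed Y1=0, Y2=0. Eliminates G1 stuck-at-0, G1 inverted output.
Test 3 (in0=0, in1=0, in2=1): fault-free G0=1, G1=0, G2=0, G3=1, G4=0 → Y1=0, Y2=0; observed Y1=1, Y2=0. Eliminates G2 stuck-at-0.
Only G2 inverted output is consistent with every test.

G2 inverted output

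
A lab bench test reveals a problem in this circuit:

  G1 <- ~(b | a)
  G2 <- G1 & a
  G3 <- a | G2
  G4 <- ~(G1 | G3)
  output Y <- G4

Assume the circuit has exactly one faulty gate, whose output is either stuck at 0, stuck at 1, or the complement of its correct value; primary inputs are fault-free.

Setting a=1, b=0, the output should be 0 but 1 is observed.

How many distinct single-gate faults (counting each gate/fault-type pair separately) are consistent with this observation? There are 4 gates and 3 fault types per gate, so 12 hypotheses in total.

4

Fault-free: G1=0, G2=0, G3=1, G4=0 → 0. Observed 1.
  G1 stuck-at-0: output 0 ✗
  G1 stuck-at-1: output 0 ✗
  G1 inverted output: output 0 ✗
  G2 stuck-at-0: output 0 ✗
  G2 stuck-at-1: output 0 ✗
  G2 inverted output: output 0 ✗
  G3 stuck-at-0: output 1 ✓
  G3 stuck-at-1: output 0 ✗
  G3 inverted output: output 1 ✓
  G4 stuck-at-0: output 0 ✗
  G4 stuck-at-1: output 1 ✓
  G4 inverted output: output 1 ✓
Consistent faults: {G3 stuck-at-0, G3 inverted output, G4 stuck-at-1, G4 inverted output} — 4 in all.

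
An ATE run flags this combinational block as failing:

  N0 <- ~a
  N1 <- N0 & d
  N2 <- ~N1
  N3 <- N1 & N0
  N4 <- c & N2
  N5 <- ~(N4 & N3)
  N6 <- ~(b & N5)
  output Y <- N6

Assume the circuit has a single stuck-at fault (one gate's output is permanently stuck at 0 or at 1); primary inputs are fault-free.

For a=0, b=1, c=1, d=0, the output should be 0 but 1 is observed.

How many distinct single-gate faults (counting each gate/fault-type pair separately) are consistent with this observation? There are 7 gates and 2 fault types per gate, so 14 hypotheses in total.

3

Fault-free: N0=1, N1=0, N2=1, N3=0, N4=1, N5=1, N6=0 → 0. Observed 1.
  N0 stuck-at-0: output 0 ✗
  N0 stuck-at-1: output 0 ✗
  N1 stuck-at-0: output 0 ✗
  N1 stuck-at-1: output 0 ✗
  N2 stuck-at-0: output 0 ✗
  N2 stuck-at-1: output 0 ✗
  N3 stuck-at-0: output 0 ✗
  N3 stuck-at-1: output 1 ✓
  N4 stuck-at-0: output 0 ✗
  N4 stuck-at-1: output 0 ✗
  N5 stuck-at-0: output 1 ✓
  N5 stuck-at-1: output 0 ✗
  N6 stuck-at-0: output 0 ✗
  N6 stuck-at-1: output 1 ✓
Consistent faults: {N3 stuck-at-1, N5 stuck-at-0, N6 stuck-at-1} — 3 in all.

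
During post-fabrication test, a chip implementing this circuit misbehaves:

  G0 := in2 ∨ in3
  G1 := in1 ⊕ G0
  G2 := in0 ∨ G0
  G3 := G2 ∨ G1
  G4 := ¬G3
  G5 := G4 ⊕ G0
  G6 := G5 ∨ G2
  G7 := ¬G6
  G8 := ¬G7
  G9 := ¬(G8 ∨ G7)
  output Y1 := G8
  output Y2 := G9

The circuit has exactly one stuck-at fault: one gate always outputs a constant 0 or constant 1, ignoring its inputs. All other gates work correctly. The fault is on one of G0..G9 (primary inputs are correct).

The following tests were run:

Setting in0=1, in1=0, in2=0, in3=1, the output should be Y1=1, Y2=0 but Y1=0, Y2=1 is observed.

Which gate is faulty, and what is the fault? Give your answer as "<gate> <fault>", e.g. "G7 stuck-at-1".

G8 stuck-at-0

Fault-free values for test 1 (in0=1, in1=0, in2=0, in3=1): G0=1, G1=1, G2=1, G3=1, G4=0, G5=1, G6=1, G7=0, G8=1, G9=0, giving Y1=1, Y2=0. Observed Y1=0, Y2=1.
Test 1: faults giving observed Y1=0, Y2=1 are {G8 stuck-at-0}.
Only G8 stuck-at-0 is consistent with every test.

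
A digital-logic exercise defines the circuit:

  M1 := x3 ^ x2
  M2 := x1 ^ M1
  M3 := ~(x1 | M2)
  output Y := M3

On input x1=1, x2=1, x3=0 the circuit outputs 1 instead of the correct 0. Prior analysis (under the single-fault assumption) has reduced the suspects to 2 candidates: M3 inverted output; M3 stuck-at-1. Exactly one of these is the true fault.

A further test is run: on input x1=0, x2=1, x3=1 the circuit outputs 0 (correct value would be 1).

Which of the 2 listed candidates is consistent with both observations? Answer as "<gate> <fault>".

M3 inverted output

Evaluate each candidate on input x1=0, x2=1, x3=1:
  M3 inverted output: M1=0, M2=0, M3=0 [inverted output] → 0 — matches
  M3 stuck-at-1: M1=0, M2=0, M3=1 [stuck-at-1] → 1 — eliminated
Only M3 inverted output reproduces the observed 0.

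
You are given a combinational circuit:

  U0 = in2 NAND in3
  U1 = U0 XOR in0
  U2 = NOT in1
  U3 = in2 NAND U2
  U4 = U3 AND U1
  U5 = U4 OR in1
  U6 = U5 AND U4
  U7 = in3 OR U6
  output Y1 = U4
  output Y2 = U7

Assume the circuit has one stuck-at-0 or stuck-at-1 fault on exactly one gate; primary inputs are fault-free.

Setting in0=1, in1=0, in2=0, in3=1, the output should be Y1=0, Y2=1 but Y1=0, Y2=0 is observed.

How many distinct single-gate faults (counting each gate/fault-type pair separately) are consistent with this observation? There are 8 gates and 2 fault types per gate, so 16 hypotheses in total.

Fault-free: U0=1, U1=0, U2=1, U3=1, U4=0, U5=0, U6=0, U7=1 → Y1=0, Y2=1. Observed Y1=0, Y2=0.
  U0: none of the 2 fault types match ✗
  U1: none of the 2 fault types match ✗
  U2: none of the 2 fault types match ✗
  U3: none of the 2 fault types match ✗
  U4: none of the 2 fault types match ✗
  U5: none of the 2 fault types match ✗
  U6: none of the 2 fault types match ✗
  U7: stuck-at-0 ✓; others ✗
Consistent faults: {U7 stuck-at-0} — 1 in all.

1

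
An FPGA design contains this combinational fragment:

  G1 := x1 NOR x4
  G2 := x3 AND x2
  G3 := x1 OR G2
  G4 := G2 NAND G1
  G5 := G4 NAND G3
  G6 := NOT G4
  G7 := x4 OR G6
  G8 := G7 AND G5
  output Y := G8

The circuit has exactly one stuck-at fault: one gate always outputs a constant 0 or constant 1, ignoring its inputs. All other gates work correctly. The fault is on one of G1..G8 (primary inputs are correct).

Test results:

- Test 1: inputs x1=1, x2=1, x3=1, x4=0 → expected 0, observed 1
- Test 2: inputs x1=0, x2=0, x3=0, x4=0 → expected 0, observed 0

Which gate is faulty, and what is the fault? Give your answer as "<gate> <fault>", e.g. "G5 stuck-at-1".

Fault-free values for test 1 (x1=1, x2=1, x3=1, x4=0): G1=0, G2=1, G3=1, G4=1, G5=0, G6=0, G7=0, G8=0, giving Y=0. Observed 1.
Test 1: faults giving observed 1 are {G1 stuck-at-1, G4 stuck-at-0, G8 stuck-at-1}.
Test 2 (x1=0, x2=0, x3=0, x4=0): fault-free G1=1, G2=0, G3=0, G4=1, G5=1, G6=0, G7=0, G8=0 → 0; observed 0. Eliminates G4 stuck-at-0, G8 stuck-at-1.
Only G1 stuck-at-1 is consistent with every test.

G1 stuck-at-1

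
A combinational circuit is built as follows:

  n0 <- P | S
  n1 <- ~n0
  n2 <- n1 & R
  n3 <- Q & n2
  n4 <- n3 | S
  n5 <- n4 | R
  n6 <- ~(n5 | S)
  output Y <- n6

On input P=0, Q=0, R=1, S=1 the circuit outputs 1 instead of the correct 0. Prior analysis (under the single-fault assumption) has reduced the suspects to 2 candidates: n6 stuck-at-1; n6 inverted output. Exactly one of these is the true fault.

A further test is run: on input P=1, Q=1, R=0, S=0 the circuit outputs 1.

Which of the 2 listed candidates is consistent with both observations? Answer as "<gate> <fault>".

n6 stuck-at-1

Evaluate each candidate on input P=1, Q=1, R=0, S=0:
  n6 stuck-at-1: n0=1, n1=0, n2=0, n3=0, n4=0, n5=0, n6=1 [stuck-at-1] → 1 — matches
  n6 inverted output: n0=1, n1=0, n2=0, n3=0, n4=0, n5=0, n6=0 [inverted output] → 0 — eliminated
Only n6 stuck-at-1 reproduces the observed 1.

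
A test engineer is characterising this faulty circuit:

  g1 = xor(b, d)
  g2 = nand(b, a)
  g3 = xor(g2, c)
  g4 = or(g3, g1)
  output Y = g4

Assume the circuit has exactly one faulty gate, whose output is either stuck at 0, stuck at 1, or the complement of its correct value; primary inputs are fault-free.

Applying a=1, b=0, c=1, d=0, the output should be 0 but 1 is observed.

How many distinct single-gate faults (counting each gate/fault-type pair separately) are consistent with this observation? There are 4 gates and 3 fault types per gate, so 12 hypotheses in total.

Fault-free: g1=0, g2=1, g3=0, g4=0 → 0. Observed 1.
  g1 stuck-at-0: output 0 ✗
  g1 stuck-at-1: output 1 ✓
  g1 inverted output: output 1 ✓
  g2 stuck-at-0: output 1 ✓
  g2 stuck-at-1: output 0 ✗
  g2 inverted output: output 1 ✓
  g3 stuck-at-0: output 0 ✗
  g3 stuck-at-1: output 1 ✓
  g3 inverted output: output 1 ✓
  g4 stuck-at-0: output 0 ✗
  g4 stuck-at-1: output 1 ✓
  g4 inverted output: output 1 ✓
Consistent faults: {g1 stuck-at-1, g1 inverted output, g2 stuck-at-0, g2 inverted output, g3 stuck-at-1, g3 inverted output, g4 stuck-at-1, g4 inverted output} — 8 in all.

8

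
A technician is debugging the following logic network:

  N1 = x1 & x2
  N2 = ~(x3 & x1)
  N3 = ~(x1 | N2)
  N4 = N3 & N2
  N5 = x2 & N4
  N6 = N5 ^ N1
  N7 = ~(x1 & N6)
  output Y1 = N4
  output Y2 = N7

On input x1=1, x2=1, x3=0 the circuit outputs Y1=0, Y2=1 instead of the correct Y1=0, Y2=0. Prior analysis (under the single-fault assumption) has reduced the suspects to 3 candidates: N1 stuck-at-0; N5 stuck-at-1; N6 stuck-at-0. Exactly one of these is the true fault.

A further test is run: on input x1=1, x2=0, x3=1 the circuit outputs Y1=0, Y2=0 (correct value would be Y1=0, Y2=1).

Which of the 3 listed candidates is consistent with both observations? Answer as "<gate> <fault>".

N5 stuck-at-1

Evaluate each candidate on input x1=1, x2=0, x3=1:
  N1 stuck-at-0: N1=0 [stuck-at-0], N2=0, N3=0, N4=0, N5=0, N6=0, N7=1 → Y1=0, Y2=1 — eliminated
  N5 stuck-at-1: N1=0, N2=0, N3=0, N4=0, N5=1 [stuck-at-1], N6=1, N7=0 → Y1=0, Y2=0 — matches
  N6 stuck-at-0: N1=0, N2=0, N3=0, N4=0, N5=0, N6=0 [stuck-at-0], N7=1 → Y1=0, Y2=1 — eliminated
Only N5 stuck-at-1 reproduces the observed Y1=0, Y2=0.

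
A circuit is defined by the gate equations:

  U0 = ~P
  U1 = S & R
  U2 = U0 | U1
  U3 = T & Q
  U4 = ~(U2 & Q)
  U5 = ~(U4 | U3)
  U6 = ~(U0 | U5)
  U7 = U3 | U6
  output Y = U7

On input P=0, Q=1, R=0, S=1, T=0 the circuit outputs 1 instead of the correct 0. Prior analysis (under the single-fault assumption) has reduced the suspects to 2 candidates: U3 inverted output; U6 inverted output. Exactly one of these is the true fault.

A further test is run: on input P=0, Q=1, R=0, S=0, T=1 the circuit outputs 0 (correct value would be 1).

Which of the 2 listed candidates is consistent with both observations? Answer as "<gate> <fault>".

Evaluate each candidate on input P=0, Q=1, R=0, S=0, T=1:
  U3 inverted output: U0=1, U1=0, U2=1, U3=0 [inverted output], U4=0, U5=1, U6=0, U7=0 → 0 — matches
  U6 inverted output: U0=1, U1=0, U2=1, U3=1, U4=0, U5=0, U6=1 [inverted output], U7=1 → 1 — eliminated
Only U3 inverted output reproduces the observed 0.

U3 inverted output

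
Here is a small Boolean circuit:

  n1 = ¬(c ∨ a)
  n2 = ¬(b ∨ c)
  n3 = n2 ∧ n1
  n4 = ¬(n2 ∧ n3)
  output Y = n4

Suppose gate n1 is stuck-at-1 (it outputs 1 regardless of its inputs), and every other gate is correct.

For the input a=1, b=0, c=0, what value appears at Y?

Propagate with n1 forced: n1=1 [stuck-at-1], n2=1, n3=1, n4=0.
So Y = 0. (Without the fault it would be 1.)

0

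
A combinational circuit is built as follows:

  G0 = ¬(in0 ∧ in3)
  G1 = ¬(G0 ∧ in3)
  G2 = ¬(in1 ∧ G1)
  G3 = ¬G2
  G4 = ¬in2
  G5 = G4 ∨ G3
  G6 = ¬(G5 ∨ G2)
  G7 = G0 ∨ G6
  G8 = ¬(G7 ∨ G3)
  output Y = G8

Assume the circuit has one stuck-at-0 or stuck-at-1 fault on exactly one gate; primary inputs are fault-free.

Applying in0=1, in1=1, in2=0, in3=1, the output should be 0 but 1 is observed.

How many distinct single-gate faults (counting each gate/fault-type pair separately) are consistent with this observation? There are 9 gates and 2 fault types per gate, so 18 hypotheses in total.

Fault-free: G0=0, G1=1, G2=0, G3=1, G4=1, G5=1, G6=0, G7=0, G8=0 → 0. Observed 1.
  G0: none of the 2 fault types match ✗
  G1: stuck-at-0 ✓; others ✗
  G2: stuck-at-1 ✓; others ✗
  G3: stuck-at-0 ✓; others ✗
  G4: none of the 2 fault types match ✗
  G5: none of the 2 fault types match ✗
  G6: none of the 2 fault types match ✗
  G7: none of the 2 fault types match ✗
  G8: stuck-at-1 ✓; others ✗
Consistent faults: {G1 stuck-at-0, G2 stuck-at-1, G3 stuck-at-0, G8 stuck-at-1} — 4 in all.

4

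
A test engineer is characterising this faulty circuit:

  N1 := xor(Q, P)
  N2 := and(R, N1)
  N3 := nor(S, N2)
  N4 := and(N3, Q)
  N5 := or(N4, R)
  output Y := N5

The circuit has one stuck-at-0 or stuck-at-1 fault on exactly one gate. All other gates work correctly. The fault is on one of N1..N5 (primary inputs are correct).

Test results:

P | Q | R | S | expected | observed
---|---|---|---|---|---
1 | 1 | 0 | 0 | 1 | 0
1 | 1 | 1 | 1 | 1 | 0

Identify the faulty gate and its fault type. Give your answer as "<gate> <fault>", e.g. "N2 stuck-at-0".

N5 stuck-at-0

Fault-free values for test 1 (P=1, Q=1, R=0, S=0): N1=0, N2=0, N3=1, N4=1, N5=1, giving Y=1. Observed 0.
Test 1: faults giving observed 0 are {N2 stuck-at-1, N3 stuck-at-0, N4 stuck-at-0, N5 stuck-at-0}.
Test 2 (P=1, Q=1, R=1, S=1): fault-free N1=0, N2=0, N3=0, N4=0, N5=1 → 1; observed 0. Eliminates N2 stuck-at-1, N3 stuck-at-0, N4 stuck-at-0.
Only N5 stuck-at-0 is consistent with every test.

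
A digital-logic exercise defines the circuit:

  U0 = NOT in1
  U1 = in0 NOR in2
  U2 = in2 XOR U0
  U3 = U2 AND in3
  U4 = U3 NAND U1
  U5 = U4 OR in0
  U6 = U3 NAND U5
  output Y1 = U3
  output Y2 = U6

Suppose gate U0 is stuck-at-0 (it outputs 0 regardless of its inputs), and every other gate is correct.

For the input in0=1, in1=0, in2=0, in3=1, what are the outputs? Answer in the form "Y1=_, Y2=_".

Y1=0, Y2=1

Propagate with U0 forced: U0=0 [stuck-at-0], U1=0, U2=0, U3=0, U4=1, U5=1, U6=1.
So the outputs are Y1=0, Y2=1. (Without the fault they would be Y1=1, Y2=0.)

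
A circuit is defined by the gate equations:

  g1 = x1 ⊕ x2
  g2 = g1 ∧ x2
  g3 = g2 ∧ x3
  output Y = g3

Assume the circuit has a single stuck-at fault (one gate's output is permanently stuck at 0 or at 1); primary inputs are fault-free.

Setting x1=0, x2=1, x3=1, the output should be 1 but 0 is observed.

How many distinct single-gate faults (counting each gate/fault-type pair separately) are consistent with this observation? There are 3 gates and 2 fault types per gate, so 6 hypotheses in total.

3

Fault-free: g1=1, g2=1, g3=1 → 1. Observed 0.
  g1 stuck-at-0: output 0 ✓
  g1 stuck-at-1: output 1 ✗
  g2 stuck-at-0: output 0 ✓
  g2 stuck-at-1: output 1 ✗
  g3 stuck-at-0: output 0 ✓
  g3 stuck-at-1: output 1 ✗
Consistent faults: {g1 stuck-at-0, g2 stuck-at-0, g3 stuck-at-0} — 3 in all.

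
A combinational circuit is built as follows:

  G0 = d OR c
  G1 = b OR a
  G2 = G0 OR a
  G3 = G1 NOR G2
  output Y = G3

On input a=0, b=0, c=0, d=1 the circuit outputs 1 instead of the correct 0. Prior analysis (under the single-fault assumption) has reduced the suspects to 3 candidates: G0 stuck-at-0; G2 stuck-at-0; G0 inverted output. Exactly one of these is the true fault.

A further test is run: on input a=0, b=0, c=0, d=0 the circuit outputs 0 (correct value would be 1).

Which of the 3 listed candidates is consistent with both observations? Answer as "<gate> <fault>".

G0 inverted output

Evaluate each candidate on input a=0, b=0, c=0, d=0:
  G0 stuck-at-0: G0=0 [stuck-at-0], G1=0, G2=0, G3=1 → 1 — eliminated
  G2 stuck-at-0: G0=0, G1=0, G2=0 [stuck-at-0], G3=1 → 1 — eliminated
  G0 inverted output: G0=1 [inverted output], G1=0, G2=1, G3=0 → 0 — matches
Only G0 inverted output reproduces the observed 0.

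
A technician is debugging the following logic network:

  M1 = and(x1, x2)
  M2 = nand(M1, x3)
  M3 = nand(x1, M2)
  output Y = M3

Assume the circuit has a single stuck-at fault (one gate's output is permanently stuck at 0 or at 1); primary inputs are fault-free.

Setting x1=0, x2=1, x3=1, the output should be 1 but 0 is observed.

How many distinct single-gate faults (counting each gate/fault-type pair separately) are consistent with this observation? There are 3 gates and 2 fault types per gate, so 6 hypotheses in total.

1

Fault-free: M1=0, M2=1, M3=1 → 1. Observed 0.
  M1 stuck-at-0: output 1 ✗
  M1 stuck-at-1: output 1 ✗
  M2 stuck-at-0: output 1 ✗
  M2 stuck-at-1: output 1 ✗
  M3 stuck-at-0: output 0 ✓
  M3 stuck-at-1: output 1 ✗
Consistent faults: {M3 stuck-at-0} — 1 in all.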